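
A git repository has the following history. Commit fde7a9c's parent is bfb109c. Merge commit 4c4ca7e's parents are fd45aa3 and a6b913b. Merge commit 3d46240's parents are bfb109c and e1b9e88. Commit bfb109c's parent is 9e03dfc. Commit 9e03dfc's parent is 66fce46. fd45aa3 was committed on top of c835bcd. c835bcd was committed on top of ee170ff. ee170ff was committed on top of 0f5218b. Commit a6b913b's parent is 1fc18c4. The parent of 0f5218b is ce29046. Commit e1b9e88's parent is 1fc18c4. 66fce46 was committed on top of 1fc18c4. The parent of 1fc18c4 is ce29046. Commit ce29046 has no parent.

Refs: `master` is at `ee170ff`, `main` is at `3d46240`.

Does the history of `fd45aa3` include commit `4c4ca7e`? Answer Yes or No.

No

Ancestors of fd45aa3: {0f5218b, c835bcd, ce29046, ee170ff, fd45aa3}.
4c4ca7e is not in that set, so it is not an ancestor of fd45aa3.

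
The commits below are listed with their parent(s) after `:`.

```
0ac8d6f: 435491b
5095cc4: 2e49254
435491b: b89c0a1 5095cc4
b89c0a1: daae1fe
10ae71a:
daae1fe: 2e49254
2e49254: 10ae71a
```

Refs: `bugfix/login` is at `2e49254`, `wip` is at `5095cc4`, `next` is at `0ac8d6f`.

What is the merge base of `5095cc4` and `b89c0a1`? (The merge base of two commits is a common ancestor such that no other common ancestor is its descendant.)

2e49254

Ancestors of 5095cc4: {10ae71a, 2e49254, 5095cc4}.
Ancestors of b89c0a1: {10ae71a, 2e49254, b89c0a1, daae1fe}.
Common ancestors: {10ae71a, 2e49254}.
Among these, 2e49254 is not an ancestor of any other common ancestor — it is the merge base.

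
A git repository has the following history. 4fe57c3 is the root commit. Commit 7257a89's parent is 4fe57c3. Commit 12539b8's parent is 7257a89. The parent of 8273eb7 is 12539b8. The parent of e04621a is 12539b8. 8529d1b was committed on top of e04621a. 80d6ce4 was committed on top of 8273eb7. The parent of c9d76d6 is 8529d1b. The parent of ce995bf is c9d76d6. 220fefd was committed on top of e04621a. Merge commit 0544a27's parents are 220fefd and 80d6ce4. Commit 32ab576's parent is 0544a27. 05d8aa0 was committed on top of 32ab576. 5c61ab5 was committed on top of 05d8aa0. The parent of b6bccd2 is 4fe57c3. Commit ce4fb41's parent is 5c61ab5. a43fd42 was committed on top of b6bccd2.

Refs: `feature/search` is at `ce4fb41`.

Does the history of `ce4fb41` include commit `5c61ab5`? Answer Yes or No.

Ancestors of ce4fb41 (commits reachable by following parents): {0544a27, 05d8aa0, 12539b8, 220fefd, 32ab576, 4fe57c3, 5c61ab5, 7257a89, 80d6ce4, 8273eb7, ce4fb41, e04621a}.
5c61ab5 is in that set, so it is an ancestor of ce4fb41.

Yes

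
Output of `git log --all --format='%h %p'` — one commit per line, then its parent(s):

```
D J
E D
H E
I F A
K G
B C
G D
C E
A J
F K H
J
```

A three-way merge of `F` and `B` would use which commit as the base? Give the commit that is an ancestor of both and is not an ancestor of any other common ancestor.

E

Ancestors of F: {D, E, F, G, H, J, K}.
Ancestors of B: {B, C, D, E, J}.
Common ancestors: {D, E, J}.
Among these, E is not an ancestor of any other common ancestor — it is the merge base.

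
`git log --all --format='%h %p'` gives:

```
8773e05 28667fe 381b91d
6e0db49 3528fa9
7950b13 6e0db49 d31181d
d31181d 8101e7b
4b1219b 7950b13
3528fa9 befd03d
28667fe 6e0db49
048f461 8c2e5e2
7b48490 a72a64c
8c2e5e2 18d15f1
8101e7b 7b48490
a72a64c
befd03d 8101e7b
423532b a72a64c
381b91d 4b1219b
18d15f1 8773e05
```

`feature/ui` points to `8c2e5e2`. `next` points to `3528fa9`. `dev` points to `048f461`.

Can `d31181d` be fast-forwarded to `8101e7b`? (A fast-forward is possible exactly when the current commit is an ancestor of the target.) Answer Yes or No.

No

A fast-forward from d31181d to 8101e7b is possible iff d31181d is an ancestor of 8101e7b.
Ancestors of 8101e7b: {7b48490, 8101e7b, a72a64c}.
d31181d is not among them, so fast-forward is not possible.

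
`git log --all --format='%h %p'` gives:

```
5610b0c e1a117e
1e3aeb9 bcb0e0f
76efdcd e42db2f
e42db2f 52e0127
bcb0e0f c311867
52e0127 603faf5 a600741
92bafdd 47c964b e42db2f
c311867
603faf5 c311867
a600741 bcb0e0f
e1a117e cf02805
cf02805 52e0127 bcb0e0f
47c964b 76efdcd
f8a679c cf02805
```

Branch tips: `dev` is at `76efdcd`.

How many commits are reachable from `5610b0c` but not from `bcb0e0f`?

Reachable from 5610b0c: {52e0127, 5610b0c, 603faf5, a600741, bcb0e0f, c311867, cf02805, e1a117e}.
Reachable from bcb0e0f: {bcb0e0f, c311867}.
In 5610b0c's history but not bcb0e0f's: {52e0127, 5610b0c, 603faf5, a600741, cf02805, e1a117e} — 6 commits.

6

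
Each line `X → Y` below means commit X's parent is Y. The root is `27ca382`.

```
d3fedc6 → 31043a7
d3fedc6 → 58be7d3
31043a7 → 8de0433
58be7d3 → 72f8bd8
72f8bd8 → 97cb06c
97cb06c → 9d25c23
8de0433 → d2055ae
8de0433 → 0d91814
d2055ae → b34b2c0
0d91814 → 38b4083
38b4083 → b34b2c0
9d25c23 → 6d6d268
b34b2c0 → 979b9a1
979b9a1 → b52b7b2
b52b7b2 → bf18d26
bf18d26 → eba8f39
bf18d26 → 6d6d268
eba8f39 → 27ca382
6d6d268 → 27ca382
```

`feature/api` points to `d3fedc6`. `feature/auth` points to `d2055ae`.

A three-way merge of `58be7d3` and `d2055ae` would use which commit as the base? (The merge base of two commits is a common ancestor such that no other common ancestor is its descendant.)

6d6d268

Ancestors of 58be7d3: {27ca382, 58be7d3, 6d6d268, 72f8bd8, 97cb06c, 9d25c23}.
Ancestors of d2055ae: {27ca382, 6d6d268, 979b9a1, b34b2c0, b52b7b2, bf18d26, d2055ae, eba8f39}.
Common ancestors: {27ca382, 6d6d268}.
Among these, 6d6d268 is not an ancestor of any other common ancestor — it is the merge base.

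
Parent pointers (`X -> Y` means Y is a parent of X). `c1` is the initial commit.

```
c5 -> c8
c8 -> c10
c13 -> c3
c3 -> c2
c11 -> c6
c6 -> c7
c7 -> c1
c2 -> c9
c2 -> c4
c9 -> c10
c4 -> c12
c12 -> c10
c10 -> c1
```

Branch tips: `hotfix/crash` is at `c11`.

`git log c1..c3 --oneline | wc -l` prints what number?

6

Reachable from c3: {c1, c10, c12, c2, c3, c4, c9}.
Reachable from c1: {c1}.
In c3's history but not c1's: {c10, c12, c2, c3, c4, c9} — 6 commits.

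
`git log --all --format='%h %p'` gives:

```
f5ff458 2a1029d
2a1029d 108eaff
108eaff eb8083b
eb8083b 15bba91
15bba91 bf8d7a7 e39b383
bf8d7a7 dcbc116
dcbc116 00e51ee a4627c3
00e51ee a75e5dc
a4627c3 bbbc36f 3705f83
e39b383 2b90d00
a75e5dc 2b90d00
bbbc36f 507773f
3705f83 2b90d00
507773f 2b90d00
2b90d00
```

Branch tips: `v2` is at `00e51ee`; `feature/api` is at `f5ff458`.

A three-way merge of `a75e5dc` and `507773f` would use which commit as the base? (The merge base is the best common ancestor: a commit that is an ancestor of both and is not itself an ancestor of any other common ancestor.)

Ancestors of a75e5dc: {2b90d00, a75e5dc}.
Ancestors of 507773f: {2b90d00, 507773f}.
Common ancestors: {2b90d00}.
The only common ancestor is 2b90d00, so it is the merge base.

2b90d00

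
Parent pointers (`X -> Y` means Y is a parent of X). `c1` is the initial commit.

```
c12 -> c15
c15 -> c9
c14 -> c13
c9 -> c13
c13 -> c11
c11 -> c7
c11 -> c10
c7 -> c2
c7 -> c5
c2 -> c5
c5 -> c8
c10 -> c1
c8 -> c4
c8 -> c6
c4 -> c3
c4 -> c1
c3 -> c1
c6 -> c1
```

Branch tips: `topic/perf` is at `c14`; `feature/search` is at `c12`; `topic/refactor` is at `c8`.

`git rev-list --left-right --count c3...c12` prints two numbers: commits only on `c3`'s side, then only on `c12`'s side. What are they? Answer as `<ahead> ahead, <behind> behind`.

Reachable from c3: {c1, c3}.
Reachable from c12: {c1, c10, c11, c12, c13, c15, c2, c3, c4, c5, c6, c7, c8, c9}.
Only in c3's history (ahead): {} — 0.
Only in c12's history (behind): {c10, c11, c12, c13, c15, c2, c4, c5, c6, c7, c8, c9} — 12.

0 ahead, 12 behind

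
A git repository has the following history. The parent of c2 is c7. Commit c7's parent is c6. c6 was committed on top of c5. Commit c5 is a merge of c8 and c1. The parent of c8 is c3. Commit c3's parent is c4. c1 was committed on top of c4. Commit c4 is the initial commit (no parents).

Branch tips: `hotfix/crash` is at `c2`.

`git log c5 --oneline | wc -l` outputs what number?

Walking parent pointers from c5: reachable set = {c1, c3, c4, c5, c8}.
That is 5 commits.

5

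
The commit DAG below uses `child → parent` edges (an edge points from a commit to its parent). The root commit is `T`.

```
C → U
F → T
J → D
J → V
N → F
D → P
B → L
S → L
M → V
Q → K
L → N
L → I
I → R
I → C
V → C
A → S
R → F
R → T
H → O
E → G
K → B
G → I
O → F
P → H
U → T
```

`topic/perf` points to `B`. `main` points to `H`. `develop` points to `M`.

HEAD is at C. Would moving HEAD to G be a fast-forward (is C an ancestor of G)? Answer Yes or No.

Yes

A fast-forward from C to G is possible iff C is an ancestor of G.
Ancestors of G: {C, F, G, I, R, T, U}.
C is among them, so fast-forward is possible.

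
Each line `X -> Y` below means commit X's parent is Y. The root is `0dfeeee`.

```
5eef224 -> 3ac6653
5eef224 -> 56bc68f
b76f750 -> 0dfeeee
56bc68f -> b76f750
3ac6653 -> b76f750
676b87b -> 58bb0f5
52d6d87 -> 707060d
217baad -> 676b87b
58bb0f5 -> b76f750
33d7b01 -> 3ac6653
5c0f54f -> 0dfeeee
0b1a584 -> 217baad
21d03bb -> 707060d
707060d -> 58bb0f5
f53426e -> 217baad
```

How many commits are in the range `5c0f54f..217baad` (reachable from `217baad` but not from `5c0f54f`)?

Reachable from 217baad: {0dfeeee, 217baad, 58bb0f5, 676b87b, b76f750}.
Reachable from 5c0f54f: {0dfeeee, 5c0f54f}.
In 217baad's history but not 5c0f54f's: {217baad, 58bb0f5, 676b87b, b76f750} — 4 commits.

4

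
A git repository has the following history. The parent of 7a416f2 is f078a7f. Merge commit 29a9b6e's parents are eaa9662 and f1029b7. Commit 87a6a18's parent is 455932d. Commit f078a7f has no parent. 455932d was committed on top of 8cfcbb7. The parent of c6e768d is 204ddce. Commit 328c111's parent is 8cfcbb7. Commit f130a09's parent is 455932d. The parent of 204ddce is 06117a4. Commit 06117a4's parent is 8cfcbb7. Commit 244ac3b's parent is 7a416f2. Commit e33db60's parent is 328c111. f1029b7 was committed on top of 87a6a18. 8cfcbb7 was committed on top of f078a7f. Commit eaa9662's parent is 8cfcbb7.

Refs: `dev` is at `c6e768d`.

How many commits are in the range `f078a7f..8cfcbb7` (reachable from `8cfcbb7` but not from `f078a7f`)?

1

Reachable from 8cfcbb7: {8cfcbb7, f078a7f}.
Reachable from f078a7f: {f078a7f}.
In 8cfcbb7's history but not f078a7f's: {8cfcbb7} — 1 commit.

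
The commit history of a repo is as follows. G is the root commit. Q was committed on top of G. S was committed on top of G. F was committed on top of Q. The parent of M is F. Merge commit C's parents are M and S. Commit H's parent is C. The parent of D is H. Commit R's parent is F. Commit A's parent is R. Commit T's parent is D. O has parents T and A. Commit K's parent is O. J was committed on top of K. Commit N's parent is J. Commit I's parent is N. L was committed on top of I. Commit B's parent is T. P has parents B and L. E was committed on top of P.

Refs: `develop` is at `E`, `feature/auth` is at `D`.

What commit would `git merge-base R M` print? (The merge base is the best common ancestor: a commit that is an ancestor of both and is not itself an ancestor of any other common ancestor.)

F

Ancestors of R: {F, G, Q, R}.
Ancestors of M: {F, G, M, Q}.
Common ancestors: {F, G, Q}.
Among these, F is not an ancestor of any other common ancestor — it is the merge base.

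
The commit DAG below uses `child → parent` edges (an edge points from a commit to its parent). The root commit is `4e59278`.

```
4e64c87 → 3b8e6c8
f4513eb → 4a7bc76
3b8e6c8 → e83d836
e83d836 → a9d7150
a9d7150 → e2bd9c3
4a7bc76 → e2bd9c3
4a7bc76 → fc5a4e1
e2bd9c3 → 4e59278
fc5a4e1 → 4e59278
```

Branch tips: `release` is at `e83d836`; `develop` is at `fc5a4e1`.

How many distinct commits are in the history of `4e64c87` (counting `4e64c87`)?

Walking parent pointers from 4e64c87: reachable set = {3b8e6c8, 4e59278, 4e64c87, a9d7150, e2bd9c3, e83d836}.
That is 6 commits.

6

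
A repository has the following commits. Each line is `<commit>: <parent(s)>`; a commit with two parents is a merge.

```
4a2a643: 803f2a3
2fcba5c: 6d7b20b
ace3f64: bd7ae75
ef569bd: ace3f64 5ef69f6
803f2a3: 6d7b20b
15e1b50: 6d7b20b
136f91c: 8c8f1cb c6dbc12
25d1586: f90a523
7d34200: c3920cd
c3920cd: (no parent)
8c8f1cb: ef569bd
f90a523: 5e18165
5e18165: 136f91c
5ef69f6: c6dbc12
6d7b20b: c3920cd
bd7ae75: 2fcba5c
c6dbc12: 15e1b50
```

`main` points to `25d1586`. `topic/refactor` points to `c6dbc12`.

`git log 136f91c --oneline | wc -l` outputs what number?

Walking parent pointers from 136f91c: reachable set = {136f91c, 15e1b50, 2fcba5c, 5ef69f6, 6d7b20b, 8c8f1cb, ace3f64, bd7ae75, c3920cd, c6dbc12, ef569bd}.
That is 11 commits.

11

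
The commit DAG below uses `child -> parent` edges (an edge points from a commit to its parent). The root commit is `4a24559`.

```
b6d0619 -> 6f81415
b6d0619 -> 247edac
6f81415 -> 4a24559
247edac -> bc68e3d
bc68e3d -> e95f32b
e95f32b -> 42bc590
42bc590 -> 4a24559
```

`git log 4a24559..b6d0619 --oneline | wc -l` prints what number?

Reachable from b6d0619: {247edac, 42bc590, 4a24559, 6f81415, b6d0619, bc68e3d, e95f32b}.
Reachable from 4a24559: {4a24559}.
In b6d0619's history but not 4a24559's: {247edac, 42bc590, 6f81415, b6d0619, bc68e3d, e95f32b} — 6 commits.

6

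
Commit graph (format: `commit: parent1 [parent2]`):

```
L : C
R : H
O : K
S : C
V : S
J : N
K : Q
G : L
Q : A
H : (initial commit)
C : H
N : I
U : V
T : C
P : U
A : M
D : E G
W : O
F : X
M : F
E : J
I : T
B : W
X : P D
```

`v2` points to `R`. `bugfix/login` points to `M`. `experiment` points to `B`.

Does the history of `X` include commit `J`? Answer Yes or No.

Ancestors of X (commits reachable by following parents): {C, D, E, G, H, I, J, L, N, P, S, T, U, V, X}.
J is in that set, so it is an ancestor of X.

Yes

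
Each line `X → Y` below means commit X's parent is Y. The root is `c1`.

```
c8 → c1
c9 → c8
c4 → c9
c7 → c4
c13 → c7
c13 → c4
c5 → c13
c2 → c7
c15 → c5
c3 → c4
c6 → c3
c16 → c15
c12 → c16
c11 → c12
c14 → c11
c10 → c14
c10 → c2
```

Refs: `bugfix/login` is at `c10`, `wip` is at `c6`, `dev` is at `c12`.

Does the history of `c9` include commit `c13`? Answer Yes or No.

Ancestors of c9: {c1, c8, c9}.
c13 is not in that set, so it is not an ancestor of c9.

No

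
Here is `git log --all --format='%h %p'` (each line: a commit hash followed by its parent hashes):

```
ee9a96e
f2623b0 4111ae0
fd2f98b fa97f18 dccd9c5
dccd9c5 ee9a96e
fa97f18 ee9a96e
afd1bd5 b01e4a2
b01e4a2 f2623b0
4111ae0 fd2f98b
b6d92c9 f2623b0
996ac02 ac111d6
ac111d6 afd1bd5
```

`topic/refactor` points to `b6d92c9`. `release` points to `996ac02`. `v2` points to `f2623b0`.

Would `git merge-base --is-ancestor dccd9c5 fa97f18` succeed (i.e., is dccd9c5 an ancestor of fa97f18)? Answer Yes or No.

No

Ancestors of fa97f18: {ee9a96e, fa97f18}.
dccd9c5 is not in that set, so it is not an ancestor of fa97f18.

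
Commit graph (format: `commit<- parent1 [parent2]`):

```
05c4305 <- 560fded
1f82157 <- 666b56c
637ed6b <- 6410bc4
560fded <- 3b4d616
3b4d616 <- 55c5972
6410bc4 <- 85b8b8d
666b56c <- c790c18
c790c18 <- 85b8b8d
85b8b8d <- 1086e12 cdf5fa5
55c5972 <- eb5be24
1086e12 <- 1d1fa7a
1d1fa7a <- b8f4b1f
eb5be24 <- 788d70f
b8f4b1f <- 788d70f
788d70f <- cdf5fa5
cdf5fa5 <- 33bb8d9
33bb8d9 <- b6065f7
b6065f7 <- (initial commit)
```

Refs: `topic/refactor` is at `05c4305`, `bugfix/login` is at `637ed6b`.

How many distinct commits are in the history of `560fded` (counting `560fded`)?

Walking parent pointers from 560fded: reachable set = {33bb8d9, 3b4d616, 55c5972, 560fded, 788d70f, b6065f7, cdf5fa5, eb5be24}.
That is 8 commits.

8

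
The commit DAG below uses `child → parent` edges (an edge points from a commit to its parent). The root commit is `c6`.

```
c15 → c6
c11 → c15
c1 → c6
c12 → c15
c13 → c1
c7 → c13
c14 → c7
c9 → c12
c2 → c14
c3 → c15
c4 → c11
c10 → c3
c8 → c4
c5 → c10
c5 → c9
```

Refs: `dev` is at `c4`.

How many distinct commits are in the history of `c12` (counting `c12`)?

3

Walking parent pointers from c12: reachable set = {c12, c15, c6}.
That is 3 commits.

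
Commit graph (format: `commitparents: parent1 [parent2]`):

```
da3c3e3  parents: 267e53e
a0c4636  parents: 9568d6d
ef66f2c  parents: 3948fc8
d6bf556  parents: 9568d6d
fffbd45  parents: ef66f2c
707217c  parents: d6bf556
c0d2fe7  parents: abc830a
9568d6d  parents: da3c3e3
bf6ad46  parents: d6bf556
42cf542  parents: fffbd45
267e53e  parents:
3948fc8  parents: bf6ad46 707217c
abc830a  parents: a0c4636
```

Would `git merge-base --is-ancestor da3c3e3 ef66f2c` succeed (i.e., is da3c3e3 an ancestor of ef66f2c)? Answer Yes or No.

Ancestors of ef66f2c (commits reachable by following parents): {267e53e, 3948fc8, 707217c, 9568d6d, bf6ad46, d6bf556, da3c3e3, ef66f2c}.
da3c3e3 is in that set, so it is an ancestor of ef66f2c.

Yes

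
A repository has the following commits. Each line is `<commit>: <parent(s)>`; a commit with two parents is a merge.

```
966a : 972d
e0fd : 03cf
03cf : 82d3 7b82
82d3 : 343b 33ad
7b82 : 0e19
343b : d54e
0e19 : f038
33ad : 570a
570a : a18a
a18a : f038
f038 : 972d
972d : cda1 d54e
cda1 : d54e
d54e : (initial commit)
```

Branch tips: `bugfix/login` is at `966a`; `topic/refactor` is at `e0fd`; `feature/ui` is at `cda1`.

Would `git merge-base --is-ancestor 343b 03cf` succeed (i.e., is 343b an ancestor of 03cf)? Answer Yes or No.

Ancestors of 03cf (commits reachable by following parents): {03cf, 0e19, 33ad, 343b, 570a, 7b82, 82d3, 972d, a18a, cda1, d54e, f038}.
343b is in that set, so it is an ancestor of 03cf.

Yes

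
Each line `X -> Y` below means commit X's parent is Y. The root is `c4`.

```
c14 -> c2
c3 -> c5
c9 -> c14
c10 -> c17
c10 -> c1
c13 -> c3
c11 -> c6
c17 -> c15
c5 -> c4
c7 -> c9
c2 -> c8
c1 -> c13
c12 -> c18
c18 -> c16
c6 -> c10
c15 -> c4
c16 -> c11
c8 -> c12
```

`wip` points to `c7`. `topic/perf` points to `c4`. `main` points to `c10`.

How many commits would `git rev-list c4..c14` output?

Reachable from c14: {c1, c10, c11, c12, c13, c14, c15, c16, c17, c18, c2, c3, c4, c5, c6, c8}.
Reachable from c4: {c4}.
In c14's history but not c4's: {c1, c10, c11, c12, c13, c14, c15, c16, c17, c18, c2, c3, c5, c6, c8} — 15 commits.

15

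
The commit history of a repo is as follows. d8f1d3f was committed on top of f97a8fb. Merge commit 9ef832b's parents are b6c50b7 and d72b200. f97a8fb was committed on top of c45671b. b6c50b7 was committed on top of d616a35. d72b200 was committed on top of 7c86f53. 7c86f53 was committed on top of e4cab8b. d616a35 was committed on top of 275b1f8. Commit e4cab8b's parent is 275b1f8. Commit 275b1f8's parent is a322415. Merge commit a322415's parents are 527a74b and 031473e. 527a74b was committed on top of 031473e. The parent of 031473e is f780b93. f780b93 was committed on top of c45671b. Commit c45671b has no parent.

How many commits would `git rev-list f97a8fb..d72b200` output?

8

Reachable from d72b200: {031473e, 275b1f8, 527a74b, 7c86f53, a322415, c45671b, d72b200, e4cab8b, f780b93}.
Reachable from f97a8fb: {c45671b, f97a8fb}.
In d72b200's history but not f97a8fb's: {031473e, 275b1f8, 527a74b, 7c86f53, a322415, d72b200, e4cab8b, f780b93} — 8 commits.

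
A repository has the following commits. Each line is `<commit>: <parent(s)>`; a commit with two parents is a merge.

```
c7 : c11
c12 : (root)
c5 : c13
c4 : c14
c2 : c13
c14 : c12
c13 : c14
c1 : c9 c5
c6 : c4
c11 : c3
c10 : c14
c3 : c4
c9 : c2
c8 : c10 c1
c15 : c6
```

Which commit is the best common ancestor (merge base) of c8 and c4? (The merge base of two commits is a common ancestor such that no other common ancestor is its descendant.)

Ancestors of c8: {c1, c10, c12, c13, c14, c2, c5, c8, c9}.
Ancestors of c4: {c12, c14, c4}.
Common ancestors: {c12, c14}.
Among these, c14 is not an ancestor of any other common ancestor — it is the merge base.

c14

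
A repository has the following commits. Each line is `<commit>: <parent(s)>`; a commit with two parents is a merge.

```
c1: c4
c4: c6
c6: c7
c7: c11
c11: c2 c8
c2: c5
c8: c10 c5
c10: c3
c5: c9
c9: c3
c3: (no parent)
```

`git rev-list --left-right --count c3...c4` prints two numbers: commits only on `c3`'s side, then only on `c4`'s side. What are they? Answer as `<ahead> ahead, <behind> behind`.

0 ahead, 9 behind

Reachable from c3: {c3}.
Reachable from c4: {c10, c11, c2, c3, c4, c5, c6, c7, c8, c9}.
Only in c3's history (ahead): {} — 0.
Only in c4's history (behind): {c10, c11, c2, c4, c5, c6, c7, c8, c9} — 9.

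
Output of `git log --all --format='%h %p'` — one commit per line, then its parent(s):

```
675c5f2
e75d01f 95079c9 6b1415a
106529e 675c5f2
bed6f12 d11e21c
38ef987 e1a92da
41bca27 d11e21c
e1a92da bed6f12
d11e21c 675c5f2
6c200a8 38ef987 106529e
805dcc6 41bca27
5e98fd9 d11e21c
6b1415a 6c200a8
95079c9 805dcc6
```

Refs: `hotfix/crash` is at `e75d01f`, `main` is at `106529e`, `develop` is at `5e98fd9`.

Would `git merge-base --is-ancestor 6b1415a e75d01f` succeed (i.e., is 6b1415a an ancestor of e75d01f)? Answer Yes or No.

Yes

Ancestors of e75d01f (commits reachable by following parents): {106529e, 38ef987, 41bca27, 675c5f2, 6b1415a, 6c200a8, 805dcc6, 95079c9, bed6f12, d11e21c, e1a92da, e75d01f}.
6b1415a is in that set, so it is an ancestor of e75d01f.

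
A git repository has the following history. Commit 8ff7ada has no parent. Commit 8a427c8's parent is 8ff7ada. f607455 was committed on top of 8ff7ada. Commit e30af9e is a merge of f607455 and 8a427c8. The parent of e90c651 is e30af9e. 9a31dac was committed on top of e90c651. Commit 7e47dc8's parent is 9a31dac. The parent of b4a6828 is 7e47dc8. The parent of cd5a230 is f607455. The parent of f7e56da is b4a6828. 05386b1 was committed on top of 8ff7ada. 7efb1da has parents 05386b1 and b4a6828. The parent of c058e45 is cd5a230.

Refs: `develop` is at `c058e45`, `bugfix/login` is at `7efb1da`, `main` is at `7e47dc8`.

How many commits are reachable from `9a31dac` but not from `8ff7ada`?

5

Reachable from 9a31dac: {8a427c8, 8ff7ada, 9a31dac, e30af9e, e90c651, f607455}.
Reachable from 8ff7ada: {8ff7ada}.
In 9a31dac's history but not 8ff7ada's: {8a427c8, 9a31dac, e30af9e, e90c651, f607455} — 5 commits.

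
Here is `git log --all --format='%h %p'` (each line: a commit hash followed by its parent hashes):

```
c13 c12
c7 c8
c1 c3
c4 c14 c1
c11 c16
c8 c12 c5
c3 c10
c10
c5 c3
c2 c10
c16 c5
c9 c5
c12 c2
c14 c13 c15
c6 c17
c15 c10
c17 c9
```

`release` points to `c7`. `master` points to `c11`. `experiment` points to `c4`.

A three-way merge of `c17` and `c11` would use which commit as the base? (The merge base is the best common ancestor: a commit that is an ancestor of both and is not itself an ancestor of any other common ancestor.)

Ancestors of c17: {c10, c17, c3, c5, c9}.
Ancestors of c11: {c10, c11, c16, c3, c5}.
Common ancestors: {c10, c3, c5}.
Among these, c5 is not an ancestor of any other common ancestor — it is the merge base.

c5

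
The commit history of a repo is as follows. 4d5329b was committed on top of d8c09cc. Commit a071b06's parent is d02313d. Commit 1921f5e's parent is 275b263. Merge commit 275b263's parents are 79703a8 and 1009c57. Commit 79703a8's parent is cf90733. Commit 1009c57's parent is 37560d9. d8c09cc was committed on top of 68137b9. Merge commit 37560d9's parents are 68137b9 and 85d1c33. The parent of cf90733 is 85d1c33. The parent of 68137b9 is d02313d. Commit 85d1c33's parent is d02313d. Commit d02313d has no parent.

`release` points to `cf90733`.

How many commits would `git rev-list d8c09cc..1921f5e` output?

7

Reachable from 1921f5e: {1009c57, 1921f5e, 275b263, 37560d9, 68137b9, 79703a8, 85d1c33, cf90733, d02313d}.
Reachable from d8c09cc: {68137b9, d02313d, d8c09cc}.
In 1921f5e's history but not d8c09cc's: {1009c57, 1921f5e, 275b263, 37560d9, 79703a8, 85d1c33, cf90733} — 7 commits.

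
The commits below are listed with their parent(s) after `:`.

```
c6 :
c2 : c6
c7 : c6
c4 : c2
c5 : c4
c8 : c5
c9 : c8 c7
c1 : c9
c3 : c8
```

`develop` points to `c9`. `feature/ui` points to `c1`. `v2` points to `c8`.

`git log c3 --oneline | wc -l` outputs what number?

6

Walking parent pointers from c3: reachable set = {c2, c3, c4, c5, c6, c8}.
That is 6 commits.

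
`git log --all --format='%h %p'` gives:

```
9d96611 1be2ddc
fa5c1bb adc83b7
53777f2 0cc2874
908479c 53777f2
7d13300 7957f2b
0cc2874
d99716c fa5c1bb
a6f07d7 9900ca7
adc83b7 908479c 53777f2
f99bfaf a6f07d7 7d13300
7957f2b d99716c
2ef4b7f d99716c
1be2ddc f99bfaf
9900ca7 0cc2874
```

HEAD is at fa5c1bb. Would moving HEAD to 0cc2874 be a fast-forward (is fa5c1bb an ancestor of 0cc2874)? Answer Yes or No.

No

A fast-forward from fa5c1bb to 0cc2874 is possible iff fa5c1bb is an ancestor of 0cc2874.
Ancestors of 0cc2874: {0cc2874}.
fa5c1bb is not among them, so fast-forward is not possible.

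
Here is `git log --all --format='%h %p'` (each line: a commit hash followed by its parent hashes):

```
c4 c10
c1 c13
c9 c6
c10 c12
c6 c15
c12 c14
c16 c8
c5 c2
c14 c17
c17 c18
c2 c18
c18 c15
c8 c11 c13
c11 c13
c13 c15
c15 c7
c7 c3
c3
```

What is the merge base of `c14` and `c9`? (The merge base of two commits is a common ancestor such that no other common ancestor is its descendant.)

Ancestors of c14: {c14, c15, c17, c18, c3, c7}.
Ancestors of c9: {c15, c3, c6, c7, c9}.
Common ancestors: {c15, c3, c7}.
Among these, c15 is not an ancestor of any other common ancestor — it is the merge base.

c15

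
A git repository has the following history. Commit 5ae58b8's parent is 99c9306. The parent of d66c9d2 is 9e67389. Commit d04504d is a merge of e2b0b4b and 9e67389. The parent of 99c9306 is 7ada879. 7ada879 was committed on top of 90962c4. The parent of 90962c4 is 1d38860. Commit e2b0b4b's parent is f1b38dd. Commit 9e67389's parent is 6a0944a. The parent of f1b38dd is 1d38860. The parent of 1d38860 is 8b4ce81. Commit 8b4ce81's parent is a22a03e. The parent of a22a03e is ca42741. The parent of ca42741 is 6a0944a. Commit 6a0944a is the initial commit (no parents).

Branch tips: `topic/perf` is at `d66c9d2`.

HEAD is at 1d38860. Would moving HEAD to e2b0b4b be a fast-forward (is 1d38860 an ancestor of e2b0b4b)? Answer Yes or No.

Yes

A fast-forward from 1d38860 to e2b0b4b is possible iff 1d38860 is an ancestor of e2b0b4b.
Ancestors of e2b0b4b: {1d38860, 6a0944a, 8b4ce81, a22a03e, ca42741, e2b0b4b, f1b38dd}.
1d38860 is among them, so fast-forward is possible.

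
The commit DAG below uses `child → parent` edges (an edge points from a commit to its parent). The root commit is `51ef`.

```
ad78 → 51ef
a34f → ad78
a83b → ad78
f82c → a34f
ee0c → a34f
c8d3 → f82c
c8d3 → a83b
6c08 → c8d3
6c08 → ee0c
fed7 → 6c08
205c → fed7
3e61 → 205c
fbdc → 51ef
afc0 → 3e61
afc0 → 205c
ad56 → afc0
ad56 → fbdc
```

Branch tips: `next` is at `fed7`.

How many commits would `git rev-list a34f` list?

3

Walking parent pointers from a34f: reachable set = {51ef, a34f, ad78}.
That is 3 commits.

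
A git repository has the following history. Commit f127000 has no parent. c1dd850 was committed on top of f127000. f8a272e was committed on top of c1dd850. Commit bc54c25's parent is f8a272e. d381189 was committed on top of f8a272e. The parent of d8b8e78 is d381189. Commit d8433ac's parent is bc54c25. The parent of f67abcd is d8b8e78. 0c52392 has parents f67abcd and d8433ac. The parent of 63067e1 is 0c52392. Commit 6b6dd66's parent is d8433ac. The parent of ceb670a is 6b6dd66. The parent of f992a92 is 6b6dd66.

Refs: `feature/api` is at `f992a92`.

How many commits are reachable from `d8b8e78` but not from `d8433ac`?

Reachable from d8b8e78: {c1dd850, d381189, d8b8e78, f127000, f8a272e}.
Reachable from d8433ac: {bc54c25, c1dd850, d8433ac, f127000, f8a272e}.
In d8b8e78's history but not d8433ac's: {d381189, d8b8e78} — 2 commits.

2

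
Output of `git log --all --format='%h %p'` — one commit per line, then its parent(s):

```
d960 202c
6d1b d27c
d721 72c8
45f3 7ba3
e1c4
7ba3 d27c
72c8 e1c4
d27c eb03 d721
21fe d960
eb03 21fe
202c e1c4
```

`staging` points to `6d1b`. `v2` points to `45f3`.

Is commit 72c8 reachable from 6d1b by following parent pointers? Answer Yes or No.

Yes

Ancestors of 6d1b (commits reachable by following parents): {202c, 21fe, 6d1b, 72c8, d27c, d721, d960, e1c4, eb03}.
72c8 is in that set, so it is an ancestor of 6d1b.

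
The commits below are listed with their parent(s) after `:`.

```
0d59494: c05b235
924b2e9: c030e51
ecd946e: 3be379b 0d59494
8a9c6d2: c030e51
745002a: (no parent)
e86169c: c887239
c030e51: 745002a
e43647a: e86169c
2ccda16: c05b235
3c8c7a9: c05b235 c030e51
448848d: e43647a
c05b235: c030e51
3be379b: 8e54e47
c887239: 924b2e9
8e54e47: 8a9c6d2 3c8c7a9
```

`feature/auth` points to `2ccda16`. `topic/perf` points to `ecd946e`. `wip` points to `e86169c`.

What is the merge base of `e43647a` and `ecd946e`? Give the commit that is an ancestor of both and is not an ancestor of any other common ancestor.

c030e51

Ancestors of e43647a: {745002a, 924b2e9, c030e51, c887239, e43647a, e86169c}.
Ancestors of ecd946e: {0d59494, 3be379b, 3c8c7a9, 745002a, 8a9c6d2, 8e54e47, c030e51, c05b235, ecd946e}.
Common ancestors: {745002a, c030e51}.
Among these, c030e51 is not an ancestor of any other common ancestor — it is the merge base.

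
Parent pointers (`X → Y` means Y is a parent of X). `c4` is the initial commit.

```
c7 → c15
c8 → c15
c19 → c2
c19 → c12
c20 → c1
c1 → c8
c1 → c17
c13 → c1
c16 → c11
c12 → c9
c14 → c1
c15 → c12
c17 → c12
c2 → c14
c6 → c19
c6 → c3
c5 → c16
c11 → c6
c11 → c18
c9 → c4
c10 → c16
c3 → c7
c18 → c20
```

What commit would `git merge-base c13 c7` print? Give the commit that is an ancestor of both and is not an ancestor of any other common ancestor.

c15

Ancestors of c13: {c1, c12, c13, c15, c17, c4, c8, c9}.
Ancestors of c7: {c12, c15, c4, c7, c9}.
Common ancestors: {c12, c15, c4, c9}.
Among these, c15 is not an ancestor of any other common ancestor — it is the merge base.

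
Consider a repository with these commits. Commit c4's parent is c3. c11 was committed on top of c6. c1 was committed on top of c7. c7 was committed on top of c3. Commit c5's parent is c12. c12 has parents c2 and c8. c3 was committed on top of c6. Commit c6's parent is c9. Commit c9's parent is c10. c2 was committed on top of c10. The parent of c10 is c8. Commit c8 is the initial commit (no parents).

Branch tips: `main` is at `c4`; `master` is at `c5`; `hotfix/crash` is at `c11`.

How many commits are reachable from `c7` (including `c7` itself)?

6

Walking parent pointers from c7: reachable set = {c10, c3, c6, c7, c8, c9}.
That is 6 commits.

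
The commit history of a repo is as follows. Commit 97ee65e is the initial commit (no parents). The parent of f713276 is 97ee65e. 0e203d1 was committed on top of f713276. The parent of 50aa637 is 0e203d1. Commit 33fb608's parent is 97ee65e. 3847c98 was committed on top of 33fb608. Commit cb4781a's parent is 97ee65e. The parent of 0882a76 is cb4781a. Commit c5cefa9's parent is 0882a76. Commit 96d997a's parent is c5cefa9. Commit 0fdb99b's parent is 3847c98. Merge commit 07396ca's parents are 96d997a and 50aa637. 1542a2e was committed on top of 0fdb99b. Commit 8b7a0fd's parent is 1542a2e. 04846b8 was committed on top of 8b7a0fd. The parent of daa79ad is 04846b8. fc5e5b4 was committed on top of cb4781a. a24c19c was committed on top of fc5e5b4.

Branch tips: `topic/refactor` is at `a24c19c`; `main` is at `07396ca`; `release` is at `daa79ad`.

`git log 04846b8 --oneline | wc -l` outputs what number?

Walking parent pointers from 04846b8: reachable set = {04846b8, 0fdb99b, 1542a2e, 33fb608, 3847c98, 8b7a0fd, 97ee65e}.
That is 7 commits.

7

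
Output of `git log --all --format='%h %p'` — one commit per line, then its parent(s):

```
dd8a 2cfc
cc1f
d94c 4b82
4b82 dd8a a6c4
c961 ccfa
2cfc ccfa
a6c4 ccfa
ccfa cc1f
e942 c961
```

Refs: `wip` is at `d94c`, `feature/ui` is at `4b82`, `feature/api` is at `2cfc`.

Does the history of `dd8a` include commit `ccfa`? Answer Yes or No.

Ancestors of dd8a (commits reachable by following parents): {2cfc, cc1f, ccfa, dd8a}.
ccfa is in that set, so it is an ancestor of dd8a.

Yes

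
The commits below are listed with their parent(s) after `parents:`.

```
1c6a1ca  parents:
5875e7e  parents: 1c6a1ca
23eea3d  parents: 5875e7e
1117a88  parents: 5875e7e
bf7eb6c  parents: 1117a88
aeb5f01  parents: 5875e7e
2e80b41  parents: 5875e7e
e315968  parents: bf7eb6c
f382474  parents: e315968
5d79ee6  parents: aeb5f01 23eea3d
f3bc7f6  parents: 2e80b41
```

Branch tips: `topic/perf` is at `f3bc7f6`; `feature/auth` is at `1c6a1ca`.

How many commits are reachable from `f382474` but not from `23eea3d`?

Reachable from f382474: {1117a88, 1c6a1ca, 5875e7e, bf7eb6c, e315968, f382474}.
Reachable from 23eea3d: {1c6a1ca, 23eea3d, 5875e7e}.
In f382474's history but not 23eea3d's: {1117a88, bf7eb6c, e315968, f382474} — 4 commits.

4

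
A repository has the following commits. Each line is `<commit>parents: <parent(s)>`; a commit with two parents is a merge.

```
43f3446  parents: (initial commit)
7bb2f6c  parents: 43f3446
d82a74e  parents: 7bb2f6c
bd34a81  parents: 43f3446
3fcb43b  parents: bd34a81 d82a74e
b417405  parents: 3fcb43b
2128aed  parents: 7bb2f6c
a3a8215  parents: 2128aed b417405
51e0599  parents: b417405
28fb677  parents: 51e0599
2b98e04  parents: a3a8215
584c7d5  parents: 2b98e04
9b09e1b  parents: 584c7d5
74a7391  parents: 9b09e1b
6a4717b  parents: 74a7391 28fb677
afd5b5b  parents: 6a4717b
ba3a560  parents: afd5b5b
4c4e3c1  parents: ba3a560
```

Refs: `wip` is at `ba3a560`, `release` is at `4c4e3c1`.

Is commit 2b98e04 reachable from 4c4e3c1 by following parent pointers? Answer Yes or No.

Yes

Ancestors of 4c4e3c1 (commits reachable by following parents): {2128aed, 28fb677, 2b98e04, 3fcb43b, 43f3446, 4c4e3c1, 51e0599, 584c7d5, 6a4717b, 74a7391, 7bb2f6c, 9b09e1b, a3a8215, afd5b5b, b417405, ba3a560, bd34a81, d82a74e}.
2b98e04 is in that set, so it is an ancestor of 4c4e3c1.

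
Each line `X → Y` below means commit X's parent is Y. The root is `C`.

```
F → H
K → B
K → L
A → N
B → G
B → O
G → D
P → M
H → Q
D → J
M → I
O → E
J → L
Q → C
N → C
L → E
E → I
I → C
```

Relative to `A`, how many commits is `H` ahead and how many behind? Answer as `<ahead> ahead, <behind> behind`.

2 ahead, 2 behind

Reachable from H: {C, H, Q}.
Reachable from A: {A, C, N}.
Only in H's history (ahead): {H, Q} — 2.
Only in A's history (behind): {A, N} — 2.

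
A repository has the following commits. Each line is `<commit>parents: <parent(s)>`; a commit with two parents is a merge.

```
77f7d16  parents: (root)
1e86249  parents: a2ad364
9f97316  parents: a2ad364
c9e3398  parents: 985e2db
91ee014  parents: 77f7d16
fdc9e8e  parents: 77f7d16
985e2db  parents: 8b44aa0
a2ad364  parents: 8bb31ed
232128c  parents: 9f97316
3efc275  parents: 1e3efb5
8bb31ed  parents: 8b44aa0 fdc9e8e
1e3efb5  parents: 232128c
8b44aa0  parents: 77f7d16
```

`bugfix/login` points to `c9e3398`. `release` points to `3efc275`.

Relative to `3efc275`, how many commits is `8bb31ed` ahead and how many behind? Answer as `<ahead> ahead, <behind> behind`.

0 ahead, 5 behind

Reachable from 8bb31ed: {77f7d16, 8b44aa0, 8bb31ed, fdc9e8e}.
Reachable from 3efc275: {1e3efb5, 232128c, 3efc275, 77f7d16, 8b44aa0, 8bb31ed, 9f97316, a2ad364, fdc9e8e}.
Only in 8bb31ed's history (ahead): {} — 0.
Only in 3efc275's history (behind): {1e3efb5, 232128c, 3efc275, 9f97316, a2ad364} — 5.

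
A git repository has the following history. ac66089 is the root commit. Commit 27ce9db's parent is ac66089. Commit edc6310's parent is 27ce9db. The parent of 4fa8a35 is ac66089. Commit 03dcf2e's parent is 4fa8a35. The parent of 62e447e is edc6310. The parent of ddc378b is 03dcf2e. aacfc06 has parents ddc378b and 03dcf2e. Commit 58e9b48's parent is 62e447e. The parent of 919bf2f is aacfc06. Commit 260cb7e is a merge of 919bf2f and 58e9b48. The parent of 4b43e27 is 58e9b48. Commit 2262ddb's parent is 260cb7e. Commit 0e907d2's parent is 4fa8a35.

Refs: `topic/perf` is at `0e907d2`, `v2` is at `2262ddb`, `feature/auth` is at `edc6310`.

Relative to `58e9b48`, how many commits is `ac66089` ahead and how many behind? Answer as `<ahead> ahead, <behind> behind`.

Reachable from ac66089: {ac66089}.
Reachable from 58e9b48: {27ce9db, 58e9b48, 62e447e, ac66089, edc6310}.
Only in ac66089's history (ahead): {} — 0.
Only in 58e9b48's history (behind): {27ce9db, 58e9b48, 62e447e, edc6310} — 4.

0 ahead, 4 behind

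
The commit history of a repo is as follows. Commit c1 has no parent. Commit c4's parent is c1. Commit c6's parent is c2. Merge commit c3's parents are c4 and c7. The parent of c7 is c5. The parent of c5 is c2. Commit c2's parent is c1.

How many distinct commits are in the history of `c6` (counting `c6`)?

3

Walking parent pointers from c6: reachable set = {c1, c2, c6}.
That is 3 commits.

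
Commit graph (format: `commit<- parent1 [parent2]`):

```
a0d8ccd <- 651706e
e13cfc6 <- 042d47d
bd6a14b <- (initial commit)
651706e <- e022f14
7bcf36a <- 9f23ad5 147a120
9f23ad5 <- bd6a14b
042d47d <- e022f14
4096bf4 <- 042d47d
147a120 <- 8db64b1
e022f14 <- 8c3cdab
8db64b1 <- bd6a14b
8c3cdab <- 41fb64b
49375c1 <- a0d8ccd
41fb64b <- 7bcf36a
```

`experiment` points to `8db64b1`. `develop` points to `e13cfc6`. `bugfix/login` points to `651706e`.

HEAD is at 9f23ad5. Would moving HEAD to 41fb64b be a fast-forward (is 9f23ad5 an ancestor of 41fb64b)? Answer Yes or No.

Yes

A fast-forward from 9f23ad5 to 41fb64b is possible iff 9f23ad5 is an ancestor of 41fb64b.
Ancestors of 41fb64b: {147a120, 41fb64b, 7bcf36a, 8db64b1, 9f23ad5, bd6a14b}.
9f23ad5 is among them, so fast-forward is possible.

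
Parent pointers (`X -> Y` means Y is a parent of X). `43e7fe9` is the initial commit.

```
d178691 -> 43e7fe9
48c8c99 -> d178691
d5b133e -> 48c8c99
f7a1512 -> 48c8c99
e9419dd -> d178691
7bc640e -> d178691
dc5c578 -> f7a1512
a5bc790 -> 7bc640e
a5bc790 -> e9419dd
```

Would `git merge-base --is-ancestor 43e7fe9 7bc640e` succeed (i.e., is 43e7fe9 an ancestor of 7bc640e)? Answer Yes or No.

Yes

Ancestors of 7bc640e (commits reachable by following parents): {43e7fe9, 7bc640e, d178691}.
43e7fe9 is in that set, so it is an ancestor of 7bc640e.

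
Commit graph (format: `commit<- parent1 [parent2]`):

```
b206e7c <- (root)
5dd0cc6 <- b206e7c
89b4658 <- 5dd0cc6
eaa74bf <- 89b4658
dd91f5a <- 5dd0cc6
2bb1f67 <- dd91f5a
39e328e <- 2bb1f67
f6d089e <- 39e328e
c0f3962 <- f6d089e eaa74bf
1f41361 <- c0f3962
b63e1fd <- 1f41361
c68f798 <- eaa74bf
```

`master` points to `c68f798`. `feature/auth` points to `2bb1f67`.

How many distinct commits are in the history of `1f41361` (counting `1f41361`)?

Walking parent pointers from 1f41361: reachable set = {1f41361, 2bb1f67, 39e328e, 5dd0cc6, 89b4658, b206e7c, c0f3962, dd91f5a, eaa74bf, f6d089e}.
That is 10 commits.

10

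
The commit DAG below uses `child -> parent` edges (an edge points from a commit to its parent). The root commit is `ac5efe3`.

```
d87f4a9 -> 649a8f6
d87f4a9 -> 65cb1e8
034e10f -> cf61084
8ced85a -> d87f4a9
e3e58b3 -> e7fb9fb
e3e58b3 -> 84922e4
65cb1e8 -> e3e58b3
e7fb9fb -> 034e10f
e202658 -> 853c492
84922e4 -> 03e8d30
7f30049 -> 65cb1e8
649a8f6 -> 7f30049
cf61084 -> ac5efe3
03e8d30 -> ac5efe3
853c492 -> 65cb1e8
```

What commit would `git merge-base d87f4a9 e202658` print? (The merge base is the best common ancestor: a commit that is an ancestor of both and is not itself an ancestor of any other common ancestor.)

Ancestors of d87f4a9: {034e10f, 03e8d30, 649a8f6, 65cb1e8, 7f30049, 84922e4, ac5efe3, cf61084, d87f4a9, e3e58b3, e7fb9fb}.
Ancestors of e202658: {034e10f, 03e8d30, 65cb1e8, 84922e4, 853c492, ac5efe3, cf61084, e202658, e3e58b3, e7fb9fb}.
Common ancestors: {034e10f, 03e8d30, 65cb1e8, 84922e4, ac5efe3, cf61084, e3e58b3, e7fb9fb}.
Among these, 65cb1e8 is not an ancestor of any other common ancestor — it is the merge base.

65cb1e8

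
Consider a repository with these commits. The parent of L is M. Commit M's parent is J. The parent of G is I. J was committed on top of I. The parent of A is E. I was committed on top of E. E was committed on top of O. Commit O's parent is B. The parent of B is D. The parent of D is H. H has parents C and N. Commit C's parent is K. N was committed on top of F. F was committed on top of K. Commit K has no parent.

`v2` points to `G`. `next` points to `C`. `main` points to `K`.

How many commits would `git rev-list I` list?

Walking parent pointers from I: reachable set = {B, C, D, E, F, H, I, K, N, O}.
That is 10 commits.

10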